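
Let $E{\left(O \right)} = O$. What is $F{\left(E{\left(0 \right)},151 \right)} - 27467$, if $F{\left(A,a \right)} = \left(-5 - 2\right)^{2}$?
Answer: $-27418$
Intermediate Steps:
$F{\left(A,a \right)} = 49$ ($F{\left(A,a \right)} = \left(-7\right)^{2} = 49$)
$F{\left(E{\left(0 \right)},151 \right)} - 27467 = 49 - 27467 = -27418$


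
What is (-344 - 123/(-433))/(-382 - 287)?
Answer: 148829/289677 ≈ 0.51378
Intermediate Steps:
(-344 - 123/(-433))/(-382 - 287) = (-344 - 123*(-1/433))/(-669) = (-344 + 123/433)*(-1/669) = -148829/433*(-1/669) = 148829/289677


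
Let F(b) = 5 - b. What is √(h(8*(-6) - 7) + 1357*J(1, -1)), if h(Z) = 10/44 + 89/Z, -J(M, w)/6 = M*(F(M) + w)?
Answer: 63*I*√74470/110 ≈ 156.29*I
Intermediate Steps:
J(M, w) = -6*M*(5 + w - M) (J(M, w) = -6*M*((5 - M) + w) = -6*M*(5 + w - M))
h(Z) = 5/22 + 89/Z (h(Z) = 10*(1/44) + 89/Z = 5/22 + 89/Z)
√(h(8*(-6) - 7) + 1357*J(1, -1)) = √((5/22 + 89/(8*(-6) - 7)) + 1357*(6*1*(-5 + 1 - 1*(-1)))) = √((5/22 + 89/(-48 - 7)) + 1357*(6*1*(-5 + 1 + 1))) = √((5/22 + 89/(-55)) + 1357*(6*1*(-3))) = √((5/22 + 89*(-1/55)) + 1357*(-18)) = √((5/22 - 89/55) - 24426) = √(-153/110 - 24426) = √(-2687013/110) = 63*I*√74470/110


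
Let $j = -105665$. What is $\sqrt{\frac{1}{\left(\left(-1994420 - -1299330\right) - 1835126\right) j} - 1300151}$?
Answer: $\frac{3 i \sqrt{2581480231979135368006417110}}{133677636820} \approx 1140.2 i$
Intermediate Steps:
$\sqrt{\frac{1}{\left(\left(-1994420 - -1299330\right) - 1835126\right) j} - 1300151} = \sqrt{\frac{1}{\left(\left(-1994420 - -1299330\right) - 1835126\right) \left(-105665\right)} - 1300151} = \sqrt{\frac{1}{\left(-1994420 + 1299330\right) - 1835126} \left(- \frac{1}{105665}\right) - 1300151} = \sqrt{\frac{1}{-695090 - 1835126} \left(- \frac{1}{105665}\right) - 1300151} = \sqrt{\frac{1}{-2530216} \left(- \frac{1}{105665}\right) - 1300151} = \sqrt{\left(- \frac{1}{2530216}\right) \left(- \frac{1}{105665}\right) - 1300151} = \sqrt{\frac{1}{267355273640} - 1300151} = \sqrt{- \frac{347602226378319639}{267355273640}} = \frac{3 i \sqrt{2581480231979135368006417110}}{133677636820}$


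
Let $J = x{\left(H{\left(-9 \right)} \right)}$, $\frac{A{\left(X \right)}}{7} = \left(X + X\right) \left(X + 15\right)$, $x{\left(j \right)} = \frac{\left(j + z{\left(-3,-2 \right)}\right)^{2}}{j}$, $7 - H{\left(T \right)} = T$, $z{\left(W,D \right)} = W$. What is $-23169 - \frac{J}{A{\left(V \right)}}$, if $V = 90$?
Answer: $- \frac{49044139369}{2116800} \approx -23169.0$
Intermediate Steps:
$H{\left(T \right)} = 7 - T$
$x{\left(j \right)} = \frac{\left(-3 + j\right)^{2}}{j}$ ($x{\left(j \right)} = \frac{\left(j - 3\right)^{2}}{j} = \frac{\left(-3 + j\right)^{2}}{j}$)
$A{\left(X \right)} = 14 X \left(15 + X\right)$ ($A{\left(X \right)} = 7 \left(X + X\right) \left(X + 15\right) = 7 \cdot 2 X \left(15 + X\right) = 14 X \left(15 + X\right)$)
$J = \frac{169}{16}$ ($J = \frac{\left(-3 + \left(7 - -9\right)\right)^{2}}{7 - -9} = \frac{\left(-3 + \left(7 + 9\right)\right)^{2}}{7 + 9} = \frac{\left(-3 + 16\right)^{2}}{16} = \frac{13^{2}}{16} = \frac{1}{16} \cdot 169 = \frac{169}{16} \approx 10.563$)
$-23169 - \frac{J}{A{\left(V \right)}} = -23169 - \frac{169}{16 \cdot 14 \cdot 90 \left(15 + 90\right)} = -23169 - \frac{169}{16 \cdot 14 \cdot 90 \cdot 105} = -23169 - \frac{169}{16 \cdot 132300} = -23169 - \frac{169}{16} \cdot \frac{1}{132300} = -23169 - \frac{169}{2116800} = - \frac{49044139369}{2116800}$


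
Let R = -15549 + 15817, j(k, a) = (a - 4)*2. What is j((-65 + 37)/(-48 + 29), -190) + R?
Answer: -120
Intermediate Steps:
j(k, a) = -8 + 2*a (j(k, a) = (-4 + a)*2 = -8 + 2*a)
R = 268
j((-65 + 37)/(-48 + 29), -190) + R = (-8 + 2*(-190)) + 268 = (-8 - 380) + 268 = -388 + 268 = -120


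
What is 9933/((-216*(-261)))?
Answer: 3311/18792 ≈ 0.17619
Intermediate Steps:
9933/((-216*(-261))) = 9933/56376 = 9933*(1/56376) = 3311/18792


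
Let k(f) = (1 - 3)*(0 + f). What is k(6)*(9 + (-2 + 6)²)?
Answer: -300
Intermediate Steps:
k(f) = -2*f
k(6)*(9 + (-2 + 6)²) = (-2*6)*(9 + (-2 + 6)²) = -12*(9 + 4²) = -12*(9 + 16) = -12*25 = -300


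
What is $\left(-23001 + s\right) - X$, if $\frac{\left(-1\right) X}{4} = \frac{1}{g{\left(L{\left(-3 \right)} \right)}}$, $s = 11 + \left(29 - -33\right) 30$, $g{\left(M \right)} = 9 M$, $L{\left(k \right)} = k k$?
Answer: $- \frac{1711526}{81} \approx -21130.0$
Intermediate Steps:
$L{\left(k \right)} = k^{2}$
$s = 1871$ ($s = 11 + \left(29 + 33\right) 30 = 11 + 62 \cdot 30 = 11 + 1860 = 1871$)
$X = - \frac{4}{81}$ ($X = - \frac{4}{9 \left(-3\right)^{2}} = - \frac{4}{9 \cdot 9} = - \frac{4}{81} \approx -0.049383$)
$\left(-23001 + s\right) - X = \left(-23001 + 1871\right) - - \frac{4}{81} = -21130 + \frac{4}{81} = - \frac{1711526}{81}$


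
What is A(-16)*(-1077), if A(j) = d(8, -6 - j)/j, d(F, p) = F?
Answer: 1077/2 ≈ 538.50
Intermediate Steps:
A(j) = 8/j
A(-16)*(-1077) = (8/(-16))*(-1077) = (8*(-1/16))*(-1077) = -1/2*(-1077) = 1077/2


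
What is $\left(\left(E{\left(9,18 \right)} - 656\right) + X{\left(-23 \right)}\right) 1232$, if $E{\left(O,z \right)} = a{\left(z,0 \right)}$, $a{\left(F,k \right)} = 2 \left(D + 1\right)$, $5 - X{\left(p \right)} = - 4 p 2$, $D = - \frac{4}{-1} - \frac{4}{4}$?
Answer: $-1018864$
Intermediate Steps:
$D = 3$ ($D = \left(-4\right) \left(-1\right) - 1 = 4 - 1 = 3$)
$X{\left(p \right)} = 5 + 8 p$ ($X{\left(p \right)} = 5 - - 4 p 2 = 5 - - 8 p = 5 + 8 p$)
$a{\left(F,k \right)} = 8$ ($a{\left(F,k \right)} = 2 \left(3 + 1\right) = 2 \cdot 4 = 8$)
$E{\left(O,z \right)} = 8$
$\left(\left(E{\left(9,18 \right)} - 656\right) + X{\left(-23 \right)}\right) 1232 = \left(\left(8 - 656\right) + \left(5 + 8 \left(-23\right)\right)\right) 1232 = \left(\left(8 - 656\right) + \left(5 - 184\right)\right) 1232 = \left(-648 - 179\right) 1232 = \left(-827\right) 1232 = -1018864$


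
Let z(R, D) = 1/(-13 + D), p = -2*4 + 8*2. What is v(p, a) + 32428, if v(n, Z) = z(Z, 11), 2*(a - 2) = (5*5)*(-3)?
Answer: 64855/2 ≈ 32428.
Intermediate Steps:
a = -71/2 (a = 2 + ((5*5)*(-3))/2 = 2 + (25*(-3))/2 = 2 + (½)*(-75) = 2 - 75/2 = -71/2 ≈ -35.500)
p = 8 (p = -8 + 16 = 8)
v(n, Z) = -½ (v(n, Z) = 1/(-13 + 11) = 1/(-2) = -½)
v(p, a) + 32428 = -½ + 32428 = 64855/2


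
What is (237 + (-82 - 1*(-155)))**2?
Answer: 96100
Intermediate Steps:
(237 + (-82 - 1*(-155)))**2 = (237 + (-82 + 155))**2 = (237 + 73)**2 = 310**2 = 96100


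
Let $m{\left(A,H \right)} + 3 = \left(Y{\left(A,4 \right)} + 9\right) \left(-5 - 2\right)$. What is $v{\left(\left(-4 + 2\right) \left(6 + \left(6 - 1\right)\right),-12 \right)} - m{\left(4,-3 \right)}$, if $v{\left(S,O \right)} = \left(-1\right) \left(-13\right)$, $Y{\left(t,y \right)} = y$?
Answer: $107$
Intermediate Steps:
$m{\left(A,H \right)} = -94$ ($m{\left(A,H \right)} = -3 + \left(4 + 9\right) \left(-5 - 2\right) = -3 + 13 \left(-7\right) = -3 - 91 = -94$)
$v{\left(S,O \right)} = 13$
$v{\left(\left(-4 + 2\right) \left(6 + \left(6 - 1\right)\right),-12 \right)} - m{\left(4,-3 \right)} = 13 - -94 = 13 + 94 = 107$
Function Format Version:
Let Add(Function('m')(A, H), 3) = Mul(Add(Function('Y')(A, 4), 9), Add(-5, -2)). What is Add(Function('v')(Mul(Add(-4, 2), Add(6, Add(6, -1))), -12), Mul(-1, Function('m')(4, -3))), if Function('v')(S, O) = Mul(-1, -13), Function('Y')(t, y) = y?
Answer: 107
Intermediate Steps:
Function('m')(A, H) = -94 (Function('m')(A, H) = Add(-3, Mul(Add(4, 9), Add(-5, -2))) = Add(-3, Mul(13, -7)) = Add(-3, -91) = -94)
Function('v')(S, O) = 13
Add(Function('v')(Mul(Add(-4, 2), Add(6, Add(6, -1))), -12), Mul(-1, Function('m')(4, -3))) = Add(13, Mul(-1, -94)) = Add(13, 94) = 107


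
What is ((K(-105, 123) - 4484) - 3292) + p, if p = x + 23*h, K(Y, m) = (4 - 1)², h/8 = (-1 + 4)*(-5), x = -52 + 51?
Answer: -10528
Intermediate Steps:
x = -1
h = -120 (h = 8*((-1 + 4)*(-5)) = 8*(3*(-5)) = 8*(-15) = -120)
K(Y, m) = 9 (K(Y, m) = 3² = 9)
p = -2761 (p = -1 + 23*(-120) = -1 - 2760 = -2761)
((K(-105, 123) - 4484) - 3292) + p = ((9 - 4484) - 3292) - 2761 = (-4475 - 3292) - 2761 = -7767 - 2761 = -10528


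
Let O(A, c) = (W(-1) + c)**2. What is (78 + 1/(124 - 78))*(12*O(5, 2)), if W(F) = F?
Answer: 21534/23 ≈ 936.26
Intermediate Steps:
O(A, c) = (-1 + c)**2
(78 + 1/(124 - 78))*(12*O(5, 2)) = (78 + 1/(124 - 78))*(12*(-1 + 2)**2) = (78 + 1/46)*(12*1**2) = (78 + 1/46)*(12*1) = (3589/46)*12 = 21534/23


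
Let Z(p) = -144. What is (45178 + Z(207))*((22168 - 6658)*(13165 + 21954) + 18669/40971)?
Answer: 47857689987485686/1951 ≈ 2.4530e+13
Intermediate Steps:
(45178 + Z(207))*((22168 - 6658)*(13165 + 21954) + 18669/40971) = (45178 - 144)*((22168 - 6658)*(13165 + 21954) + 18669/40971) = 45034*(15510*35119 + 18669*(1/40971)) = 45034*(544695690 + 889/1951) = 45034*(1062701292079/1951) = 47857689987485686/1951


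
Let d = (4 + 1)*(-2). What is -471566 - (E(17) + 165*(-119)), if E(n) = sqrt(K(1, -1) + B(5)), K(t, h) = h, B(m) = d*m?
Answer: -451931 - I*sqrt(51) ≈ -4.5193e+5 - 7.1414*I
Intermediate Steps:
d = -10 (d = 5*(-2) = -10)
B(m) = -10*m
E(n) = I*sqrt(51) (E(n) = sqrt(-1 - 10*5) = sqrt(-1 - 50) = sqrt(-51) = I*sqrt(51))
-471566 - (E(17) + 165*(-119)) = -471566 - (I*sqrt(51) + 165*(-119)) = -471566 - (I*sqrt(51) - 19635) = -471566 - (-19635 + I*sqrt(51)) = -471566 + (19635 - I*sqrt(51)) = -451931 - I*sqrt(51)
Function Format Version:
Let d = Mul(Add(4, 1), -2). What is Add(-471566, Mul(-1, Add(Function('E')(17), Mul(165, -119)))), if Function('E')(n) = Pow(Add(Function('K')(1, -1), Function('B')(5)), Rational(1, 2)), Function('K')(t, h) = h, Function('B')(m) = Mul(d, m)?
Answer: Add(-451931, Mul(-1, I, Pow(51, Rational(1, 2)))) ≈ Add(-4.5193e+5, Mul(-7.1414, I))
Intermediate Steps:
d = -10 (d = Mul(5, -2) = -10)
Function('B')(m) = Mul(-10, m)
Function('E')(n) = Mul(I, Pow(51, Rational(1, 2))) (Function('E')(n) = Pow(Add(-1, Mul(-10, 5)), Rational(1, 2)) = Pow(Add(-1, -50), Rational(1, 2)) = Pow(-51, Rational(1, 2)) = Mul(I, Pow(51, Rational(1, 2))))
Add(-471566, Mul(-1, Add(Function('E')(17), Mul(165, -119)))) = Add(-471566, Mul(-1, Add(Mul(I, Pow(51, Rational(1, 2))), Mul(165, -119)))) = Add(-471566, Mul(-1, Add(Mul(I, Pow(51, Rational(1, 2))), -19635))) = Add(-471566, Mul(-1, Add(-19635, Mul(I, Pow(51, Rational(1, 2)))))) = Add(-471566, Add(19635, Mul(-1, I, Pow(51, Rational(1, 2))))) = Add(-451931, Mul(-1, I, Pow(51, Rational(1, 2))))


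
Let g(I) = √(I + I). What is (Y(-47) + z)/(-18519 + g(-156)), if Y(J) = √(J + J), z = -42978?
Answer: 265303194/114317891 + 4*√1833/342953673 - 6173*I*√94/114317891 + 28652*I*√78/114317891 ≈ 2.3208 + 0.00169*I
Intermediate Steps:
g(I) = √2*√I (g(I) = √(2*I) = √2*√I)
Y(J) = √2*√J (Y(J) = √(2*J) = √2*√J)
(Y(-47) + z)/(-18519 + g(-156)) = (√2*√(-47) - 42978)/(-18519 + √2*√(-156)) = (√2*(I*√47) - 42978)/(-18519 + √2*(2*I*√39)) = (I*√94 - 42978)/(-18519 + 2*I*√78) = (-42978 + I*√94)/(-18519 + 2*I*√78)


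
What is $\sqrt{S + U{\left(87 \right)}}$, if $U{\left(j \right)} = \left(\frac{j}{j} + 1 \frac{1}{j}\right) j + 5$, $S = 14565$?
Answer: $\sqrt{14658} \approx 121.07$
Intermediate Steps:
$U{\left(j \right)} = 5 + j \left(1 + \frac{1}{j}\right)$ ($U{\left(j \right)} = \left(1 + \frac{1}{j}\right) j + 5 = j \left(1 + \frac{1}{j}\right) + 5 = 5 + j \left(1 + \frac{1}{j}\right)$)
$\sqrt{S + U{\left(87 \right)}} = \sqrt{14565 + \left(6 + 87\right)} = \sqrt{14565 + 93} = \sqrt{14658}$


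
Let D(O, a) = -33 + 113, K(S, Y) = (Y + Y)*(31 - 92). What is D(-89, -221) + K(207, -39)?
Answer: 4838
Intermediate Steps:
K(S, Y) = -122*Y (K(S, Y) = (2*Y)*(-61) = -122*Y)
D(O, a) = 80
D(-89, -221) + K(207, -39) = 80 - 122*(-39) = 80 + 4758 = 4838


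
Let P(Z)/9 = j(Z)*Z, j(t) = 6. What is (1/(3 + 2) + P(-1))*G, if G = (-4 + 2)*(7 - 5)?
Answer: 1076/5 ≈ 215.20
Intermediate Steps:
P(Z) = 54*Z (P(Z) = 9*(6*Z) = 54*Z)
G = -4 (G = -2*2 = -4)
(1/(3 + 2) + P(-1))*G = (1/(3 + 2) + 54*(-1))*(-4) = (1/5 - 54)*(-4) = (⅕ - 54)*(-4) = -269/5*(-4) = 1076/5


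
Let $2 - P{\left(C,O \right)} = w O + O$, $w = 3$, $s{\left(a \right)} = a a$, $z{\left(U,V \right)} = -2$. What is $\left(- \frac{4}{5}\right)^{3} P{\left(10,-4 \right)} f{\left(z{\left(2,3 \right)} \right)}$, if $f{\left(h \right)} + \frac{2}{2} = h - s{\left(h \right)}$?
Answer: $\frac{8064}{125} \approx 64.512$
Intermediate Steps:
$s{\left(a \right)} = a^{2}$
$f{\left(h \right)} = -1 + h - h^{2}$ ($f{\left(h \right)} = -1 - \left(h^{2} - h\right) = -1 + h - h^{2}$)
$P{\left(C,O \right)} = 2 - 4 O$ ($P{\left(C,O \right)} = 2 - \left(3 O + O\right) = 2 - 4 O$)
$\left(- \frac{4}{5}\right)^{3} P{\left(10,-4 \right)} f{\left(z{\left(2,3 \right)} \right)} = \left(- \frac{4}{5}\right)^{3} \left(2 - -16\right) \left(-1 - 2 - \left(-2\right)^{2}\right) = \left(\left(-4\right) \frac{1}{5}\right)^{3} \left(2 + 16\right) \left(-1 - 2 - 4\right) = \left(- \frac{4}{5}\right)^{3} \cdot 18 \left(-1 - 2 - 4\right) = \left(- \frac{64}{125}\right) 18 \left(-7\right) = \left(- \frac{1152}{125}\right) \left(-7\right) = \frac{8064}{125}$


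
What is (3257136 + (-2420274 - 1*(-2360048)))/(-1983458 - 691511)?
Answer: -3196910/2674969 ≈ -1.1951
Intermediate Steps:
(3257136 + (-2420274 - 1*(-2360048)))/(-1983458 - 691511) = (3257136 + (-2420274 + 2360048))/(-2674969) = (3257136 - 60226)*(-1/2674969) = 3196910*(-1/2674969) = -3196910/2674969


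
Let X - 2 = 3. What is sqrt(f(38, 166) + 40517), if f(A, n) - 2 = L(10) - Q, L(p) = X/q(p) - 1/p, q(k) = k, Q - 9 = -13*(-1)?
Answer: sqrt(1012435)/5 ≈ 201.24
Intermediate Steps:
X = 5 (X = 2 + 3 = 5)
Q = 22 (Q = 9 - 13*(-1) = 9 + 13 = 22)
L(p) = 4/p (L(p) = 5/p - 1/p = 4/p)
f(A, n) = -98/5 (f(A, n) = 2 + (4/10 - 1*22) = 2 + (4*(1/10) - 22) = 2 + (2/5 - 22) = 2 - 108/5 = -98/5)
sqrt(f(38, 166) + 40517) = sqrt(-98/5 + 40517) = sqrt(202487/5) = sqrt(1012435)/5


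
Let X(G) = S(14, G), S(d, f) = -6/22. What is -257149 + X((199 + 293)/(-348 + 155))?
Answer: -2828642/11 ≈ -2.5715e+5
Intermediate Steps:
S(d, f) = -3/11 (S(d, f) = -6*1/22 = -3/11)
X(G) = -3/11
-257149 + X((199 + 293)/(-348 + 155)) = -257149 - 3/11 = -2828642/11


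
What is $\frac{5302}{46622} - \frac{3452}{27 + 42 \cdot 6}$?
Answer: $- \frac{79729943}{6503769} \approx -12.259$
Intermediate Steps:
$\frac{5302}{46622} - \frac{3452}{27 + 42 \cdot 6} = 5302 \cdot \frac{1}{46622} - \frac{3452}{27 + 252} = \frac{2651}{23311} - \frac{3452}{279} = - \frac{79729943}{6503769}$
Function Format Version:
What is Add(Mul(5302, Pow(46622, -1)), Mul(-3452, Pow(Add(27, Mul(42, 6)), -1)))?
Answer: Rational(-79729943, 6503769) ≈ -12.259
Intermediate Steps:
Add(Mul(5302, Pow(46622, -1)), Mul(-3452, Pow(Add(27, Mul(42, 6)), -1))) = Add(Mul(5302, Rational(1, 46622)), Mul(-3452, Pow(Add(27, 252), -1))) = Add(Rational(2651, 23311), Mul(-3452, Pow(279, -1))) = Add(Rational(2651, 23311), Mul(-3452, Rational(1, 279))) = Add(Rational(2651, 23311), Rational(-3452, 279)) = Rational(-79729943, 6503769)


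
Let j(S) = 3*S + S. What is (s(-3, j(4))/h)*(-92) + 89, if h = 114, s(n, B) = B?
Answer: 4337/57 ≈ 76.088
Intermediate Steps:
j(S) = 4*S
(s(-3, j(4))/h)*(-92) + 89 = ((4*4)/114)*(-92) + 89 = (16*(1/114))*(-92) + 89 = (8/57)*(-92) + 89 = -736/57 + 89 = 4337/57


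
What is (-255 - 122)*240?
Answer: -90480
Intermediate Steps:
(-255 - 122)*240 = -377*240 = -90480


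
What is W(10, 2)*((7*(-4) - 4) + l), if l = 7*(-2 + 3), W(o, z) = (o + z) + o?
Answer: -550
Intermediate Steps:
W(o, z) = z + 2*o
l = 7 (l = 7*1 = 7)
W(10, 2)*((7*(-4) - 4) + l) = (2 + 2*10)*((7*(-4) - 4) + 7) = (2 + 20)*((-28 - 4) + 7) = 22*(-32 + 7) = 22*(-25) = -550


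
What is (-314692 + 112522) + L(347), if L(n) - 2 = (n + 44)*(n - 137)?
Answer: -120058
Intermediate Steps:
L(n) = 2 + (-137 + n)*(44 + n) (L(n) = 2 + (n + 44)*(n - 137) = 2 + (44 + n)*(-137 + n) = 2 + (-137 + n)*(44 + n))
(-314692 + 112522) + L(347) = (-314692 + 112522) + (-6026 + 347² - 93*347) = -202170 + (-6026 + 120409 - 32271) = -202170 + 82112 = -120058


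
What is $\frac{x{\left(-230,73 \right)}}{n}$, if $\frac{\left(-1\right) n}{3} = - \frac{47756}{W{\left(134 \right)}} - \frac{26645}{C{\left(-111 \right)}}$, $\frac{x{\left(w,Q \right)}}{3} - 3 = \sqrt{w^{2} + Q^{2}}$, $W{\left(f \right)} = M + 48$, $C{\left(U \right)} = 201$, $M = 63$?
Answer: $\frac{22311}{4185517} + \frac{7437 \sqrt{58229}}{4185517} \approx 0.43409$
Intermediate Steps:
$W{\left(f \right)} = 111$ ($W{\left(f \right)} = 63 + 48 = 111$)
$x{\left(w,Q \right)} = 9 + 3 \sqrt{Q^{2} + w^{2}}$ ($x{\left(w,Q \right)} = 9 + 3 \sqrt{w^{2} + Q^{2}} = 9 + 3 \sqrt{Q^{2} + w^{2}}$)
$n = \frac{4185517}{2479}$ ($n = - 3 \left(- \frac{47756}{111} - \frac{26645}{201}\right) = \left(-3\right) \left(- \frac{4185517}{7437}\right) = \frac{4185517}{2479} \approx 1688.4$)
$\frac{x{\left(-230,73 \right)}}{n} = \frac{9 + 3 \sqrt{73^{2} + \left(-230\right)^{2}}}{\frac{4185517}{2479}} = \left(9 + 3 \sqrt{5329 + 52900}\right) \frac{2479}{4185517} = \left(9 + 3 \sqrt{58229}\right) \frac{2479}{4185517} = \frac{22311}{4185517} + \frac{7437 \sqrt{58229}}{4185517}$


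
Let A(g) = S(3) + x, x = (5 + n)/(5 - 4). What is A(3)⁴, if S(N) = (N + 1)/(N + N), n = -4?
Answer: 625/81 ≈ 7.7160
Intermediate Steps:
S(N) = (1 + N)/(2*N) (S(N) = (1 + N)/((2*N)) = (1 + N)*(1/(2*N)) = (1 + N)/(2*N))
x = 1 (x = (5 - 4)/(5 - 4) = 1/1 = 1*1 = 1)
A(g) = 5/3 (A(g) = (½)*(1 + 3)/3 + 1 = (½)*(⅓)*4 + 1 = ⅔ + 1 = 5/3)
A(3)⁴ = (5/3)⁴ = 625/81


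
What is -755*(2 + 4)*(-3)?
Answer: 13590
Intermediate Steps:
-755*(2 + 4)*(-3) = -4530*(-3) = -755*(-18) = 13590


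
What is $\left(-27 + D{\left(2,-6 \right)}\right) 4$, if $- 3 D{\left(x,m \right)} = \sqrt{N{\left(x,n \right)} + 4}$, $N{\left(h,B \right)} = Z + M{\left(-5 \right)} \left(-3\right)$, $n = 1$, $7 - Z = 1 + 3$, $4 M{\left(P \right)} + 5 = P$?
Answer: $-108 - \frac{2 \sqrt{58}}{3} \approx -113.08$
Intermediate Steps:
$M{\left(P \right)} = - \frac{5}{4} + \frac{P}{4}$
$Z = 3$ ($Z = 7 - \left(1 + 3\right) = 7 - 4 = 3$)
$N{\left(h,B \right)} = \frac{21}{2}$ ($N{\left(h,B \right)} = 3 + \left(- \frac{5}{4} + \frac{1}{4} \left(-5\right)\right) \left(-3\right) = 3 + \left(- \frac{5}{4} - \frac{5}{4}\right) \left(-3\right) = 3 - - \frac{15}{2} = 3 + \frac{15}{2} = \frac{21}{2}$)
$D{\left(x,m \right)} = - \frac{\sqrt{58}}{6}$ ($D{\left(x,m \right)} = - \frac{\sqrt{\frac{21}{2} + 4}}{3} = - \frac{\sqrt{\frac{29}{2}}}{3} = - \frac{\frac{1}{2} \sqrt{58}}{3} = - \frac{\sqrt{58}}{6}$)
$\left(-27 + D{\left(2,-6 \right)}\right) 4 = \left(-27 - \frac{\sqrt{58}}{6}\right) 4 = -108 - \frac{2 \sqrt{58}}{3}$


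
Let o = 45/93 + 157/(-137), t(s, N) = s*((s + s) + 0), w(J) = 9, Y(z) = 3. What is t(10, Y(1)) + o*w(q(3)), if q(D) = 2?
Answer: 824092/4247 ≈ 194.04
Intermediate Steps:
t(s, N) = 2*s² (t(s, N) = s*(2*s + 0) = s*(2*s) = 2*s²)
o = -2812/4247 (o = 45*(1/93) + 157*(-1/137) = 15/31 - 157/137 = -2812/4247 ≈ -0.66211)
t(10, Y(1)) + o*w(q(3)) = 2*10² - 2812/4247*9 = 2*100 - 25308/4247 = 200 - 25308/4247 = 824092/4247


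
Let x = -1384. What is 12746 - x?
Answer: 14130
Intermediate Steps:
12746 - x = 12746 - 1*(-1384) = 12746 + 1384 = 14130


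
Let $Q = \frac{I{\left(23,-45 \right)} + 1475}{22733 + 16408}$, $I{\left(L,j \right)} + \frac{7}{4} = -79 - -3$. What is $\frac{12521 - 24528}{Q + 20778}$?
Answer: $- \frac{208873772}{361454709} \approx -0.57787$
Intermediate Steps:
$I{\left(L,j \right)} = - \frac{311}{4}$ ($I{\left(L,j \right)} = - \frac{7}{4} - 76 = - \frac{311}{4}$)
$Q = \frac{621}{17396}$ ($Q = \frac{- \frac{311}{4} + 1475}{22733 + 16408} = \frac{5589}{4 \cdot 39141} = \frac{5589}{4} \cdot \frac{1}{39141} = \frac{621}{17396} \approx 0.035698$)
$\frac{12521 - 24528}{Q + 20778} = \frac{12521 - 24528}{\frac{621}{17396} + 20778} = - \frac{12007}{\frac{361454709}{17396}} = \left(-12007\right) \frac{17396}{361454709} = - \frac{208873772}{361454709}$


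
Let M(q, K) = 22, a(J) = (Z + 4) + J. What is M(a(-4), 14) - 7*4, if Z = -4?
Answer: -6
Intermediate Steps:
a(J) = J (a(J) = (-4 + 4) + J = 0 + J = J)
M(a(-4), 14) - 7*4 = 22 - 7*4 = 22 - 28 = -6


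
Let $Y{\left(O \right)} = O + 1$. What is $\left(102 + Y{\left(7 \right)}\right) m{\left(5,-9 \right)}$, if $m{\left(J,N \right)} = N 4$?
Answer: $-3960$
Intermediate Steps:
$Y{\left(O \right)} = 1 + O$
$m{\left(J,N \right)} = 4 N$
$\left(102 + Y{\left(7 \right)}\right) m{\left(5,-9 \right)} = \left(102 + \left(1 + 7\right)\right) 4 \left(-9\right) = \left(102 + 8\right) \left(-36\right) = 110 \left(-36\right) = -3960$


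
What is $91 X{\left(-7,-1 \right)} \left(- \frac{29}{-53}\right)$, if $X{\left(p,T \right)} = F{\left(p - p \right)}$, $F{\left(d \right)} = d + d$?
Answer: $0$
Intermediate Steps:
$F{\left(d \right)} = 2 d$
$X{\left(p,T \right)} = 0$ ($X{\left(p,T \right)} = 2 \left(p - p\right) = 2 \cdot 0 = 0$)
$91 X{\left(-7,-1 \right)} \left(- \frac{29}{-53}\right) = 91 \cdot 0 \left(- \frac{29}{-53}\right) = 0 \left(\left(-29\right) \left(- \frac{1}{53}\right)\right) = 0 \cdot \frac{29}{53} = 0$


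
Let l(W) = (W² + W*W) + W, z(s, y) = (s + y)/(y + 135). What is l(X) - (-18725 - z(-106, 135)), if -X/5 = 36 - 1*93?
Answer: 48994229/270 ≈ 1.8146e+5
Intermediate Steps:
z(s, y) = (s + y)/(135 + y)
X = 285 (X = -5*(36 - 1*93) = -5*(36 - 93) = -5*(-57) = 285)
l(W) = W + 2*W² (l(W) = (W² + W²) + W = 2*W² + W = W + 2*W²)
l(X) - (-18725 - z(-106, 135)) = 285*(1 + 2*285) - (-18725 - (-106 + 135)/(135 + 135)) = 285*(1 + 570) - (-18725 - 29/270) = 285*571 - (-18725 - 29/270) = 162735 - (-18725 - 1*29/270) = 162735 - (-18725 - 29/270) = 162735 - 1*(-5055779/270) = 162735 + 5055779/270 = 48994229/270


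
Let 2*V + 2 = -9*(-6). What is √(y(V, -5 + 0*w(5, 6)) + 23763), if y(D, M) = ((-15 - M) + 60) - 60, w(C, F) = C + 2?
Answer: √23753 ≈ 154.12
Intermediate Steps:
V = 26 (V = -1 + (-9*(-6))/2 = -1 + (½)*54 = -1 + 27 = 26)
w(C, F) = 2 + C
y(D, M) = -15 - M (y(D, M) = (45 - M) - 60 = -15 - M)
√(y(V, -5 + 0*w(5, 6)) + 23763) = √((-15 - (-5 + 0*(2 + 5))) + 23763) = √((-15 - (-5 + 0*7)) + 23763) = √((-15 - (-5 + 0)) + 23763) = √((-15 - 1*(-5)) + 23763) = √((-15 + 5) + 23763) = √(-10 + 23763) = √23753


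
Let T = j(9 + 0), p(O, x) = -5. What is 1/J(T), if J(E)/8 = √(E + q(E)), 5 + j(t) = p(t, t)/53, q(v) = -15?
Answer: -I*√56445/8520 ≈ -0.027885*I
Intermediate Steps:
j(t) = -270/53 (j(t) = -5 - 5/53 = -270/53)
T = -270/53 ≈ -5.0943
J(E) = 8*√(-15 + E) (J(E) = 8*√(E - 15) = 8*√(-15 + E))
1/J(T) = 1/(8*√(-15 - 270/53)) = 1/(8*√(-1065/53)) = 1/(8*(I*√56445/53)) = 1/(8*I*√56445/53) = -I*√56445/8520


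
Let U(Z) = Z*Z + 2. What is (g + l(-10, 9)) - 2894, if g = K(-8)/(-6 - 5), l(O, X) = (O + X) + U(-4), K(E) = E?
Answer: -31639/11 ≈ -2876.3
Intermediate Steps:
U(Z) = 2 + Z² (U(Z) = Z² + 2 = 2 + Z²)
l(O, X) = 18 + O + X (l(O, X) = (O + X) + (2 + (-4)²) = (O + X) + (2 + 16) = (O + X) + 18 = 18 + O + X)
g = 8/11 (g = -8/(-6 - 5) = -8/(-11) = -1/11*(-8) = 8/11 ≈ 0.72727)
(g + l(-10, 9)) - 2894 = (8/11 + (18 - 10 + 9)) - 2894 = (8/11 + 17) - 2894 = 195/11 - 2894 = -31639/11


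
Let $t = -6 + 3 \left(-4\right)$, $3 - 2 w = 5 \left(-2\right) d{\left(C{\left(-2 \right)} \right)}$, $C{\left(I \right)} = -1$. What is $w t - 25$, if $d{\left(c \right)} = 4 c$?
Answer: $308$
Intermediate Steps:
$w = - \frac{37}{2}$ ($w = \frac{3}{2} - \frac{5 \left(-2\right) 4 \left(-1\right)}{2} = \frac{3}{2} - \frac{\left(-10\right) \left(-4\right)}{2} = \frac{3}{2} - 20 = - \frac{37}{2} \approx -18.5$)
$t = -18$ ($t = -6 - 12 = -18$)
$w t - 25 = \left(- \frac{37}{2}\right) \left(-18\right) - 25 = 333 - 25 = 308$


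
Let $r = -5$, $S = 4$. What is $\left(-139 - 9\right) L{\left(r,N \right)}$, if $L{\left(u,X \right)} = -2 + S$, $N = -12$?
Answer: $-296$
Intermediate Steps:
$L{\left(u,X \right)} = 2$ ($L{\left(u,X \right)} = -2 + 4 = 2$)
$\left(-139 - 9\right) L{\left(r,N \right)} = \left(-139 - 9\right) 2 = \left(-148\right) 2 = -296$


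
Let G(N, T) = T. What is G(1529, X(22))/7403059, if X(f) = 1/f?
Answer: 1/162867298 ≈ 6.1400e-9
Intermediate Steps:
G(1529, X(22))/7403059 = 1/(22*7403059) = (1/22)*(1/7403059) = 1/162867298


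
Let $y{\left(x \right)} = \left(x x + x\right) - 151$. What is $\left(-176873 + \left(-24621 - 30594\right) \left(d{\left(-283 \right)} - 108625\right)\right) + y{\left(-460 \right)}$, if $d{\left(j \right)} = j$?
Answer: $6013389336$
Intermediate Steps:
$y{\left(x \right)} = -151 + x + x^{2}$ ($y{\left(x \right)} = \left(x^{2} + x\right) - 151 = \left(x + x^{2}\right) - 151 = -151 + x + x^{2}$)
$\left(-176873 + \left(-24621 - 30594\right) \left(d{\left(-283 \right)} - 108625\right)\right) + y{\left(-460 \right)} = \left(-176873 + \left(-24621 - 30594\right) \left(-283 - 108625\right)\right) - \left(611 - 211600\right) = \left(-176873 - -6013355220\right) - -210989 = \left(-176873 + 6013355220\right) + 210989 = 6013178347 + 210989 = 6013389336$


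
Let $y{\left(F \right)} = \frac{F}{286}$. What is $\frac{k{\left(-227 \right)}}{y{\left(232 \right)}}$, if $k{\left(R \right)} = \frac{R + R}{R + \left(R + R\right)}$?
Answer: $\frac{143}{174} \approx 0.82184$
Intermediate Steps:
$y{\left(F \right)} = \frac{F}{286}$ ($y{\left(F \right)} = F \frac{1}{286} = \frac{F}{286}$)
$k{\left(R \right)} = \frac{2}{3}$ ($k{\left(R \right)} = \frac{2 R}{R + 2 R} = \frac{2 R}{3 R} = 2 R \frac{1}{3 R} = \frac{2}{3}$)
$\frac{k{\left(-227 \right)}}{y{\left(232 \right)}} = \frac{2}{3 \cdot \frac{1}{286} \cdot 232} = \frac{2}{3 \cdot \frac{116}{143}} = \frac{2}{3} \cdot \frac{143}{116} = \frac{143}{174}$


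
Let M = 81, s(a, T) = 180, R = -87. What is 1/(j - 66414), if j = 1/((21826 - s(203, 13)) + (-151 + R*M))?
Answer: -14448/959549471 ≈ -1.5057e-5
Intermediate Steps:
j = 1/14448 (j = 1/((21826 - 1*180) + (-151 - 87*81)) = 1/((21826 - 180) + (-151 - 7047)) = 1/(21646 - 7198) = 1/14448 ≈ 6.9214e-5)
1/(j - 66414) = 1/(1/14448 - 66414) = 1/(-959549471/14448) = -14448/959549471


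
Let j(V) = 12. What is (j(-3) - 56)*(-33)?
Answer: 1452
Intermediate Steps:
(j(-3) - 56)*(-33) = (12 - 56)*(-33) = -44*(-33) = 1452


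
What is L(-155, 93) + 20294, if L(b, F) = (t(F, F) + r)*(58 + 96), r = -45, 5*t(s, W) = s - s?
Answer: 13364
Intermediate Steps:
t(s, W) = 0 (t(s, W) = (s - s)/5 = (1/5)*0 = 0)
L(b, F) = -6930 (L(b, F) = (0 - 45)*(58 + 96) = -45*154 = -6930)
L(-155, 93) + 20294 = -6930 + 20294 = 13364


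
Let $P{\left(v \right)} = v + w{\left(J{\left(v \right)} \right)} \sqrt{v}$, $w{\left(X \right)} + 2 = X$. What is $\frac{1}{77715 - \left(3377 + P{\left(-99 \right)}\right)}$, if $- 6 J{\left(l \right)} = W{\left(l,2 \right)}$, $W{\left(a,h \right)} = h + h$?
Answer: $\frac{6767}{503715243} - \frac{8 i \sqrt{11}}{5540867673} \approx 1.3434 \cdot 10^{-5} - 4.7886 \cdot 10^{-9} i$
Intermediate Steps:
$W{\left(a,h \right)} = 2 h$
$J{\left(l \right)} = - \frac{2}{3}$ ($J{\left(l \right)} = - \frac{2 \cdot 2}{6} = \left(- \frac{1}{6}\right) 4 = - \frac{2}{3}$)
$w{\left(X \right)} = -2 + X$
$P{\left(v \right)} = v - \frac{8 \sqrt{v}}{3}$ ($P{\left(v \right)} = v + \left(-2 - \frac{2}{3}\right) \sqrt{v} = v - \frac{8 \sqrt{v}}{3}$)
$\frac{1}{77715 - \left(3377 + P{\left(-99 \right)}\right)} = \frac{1}{77715 + \left(\left(\left(6259 - \left(-99 - \frac{8 \sqrt{-99}}{3}\right)\right) - 21282\right) + 11646\right)} = \frac{1}{77715 + \left(\left(\left(6259 - \left(-99 - \frac{8 \cdot 3 i \sqrt{11}}{3}\right)\right) - 21282\right) + 11646\right)} = \frac{1}{77715 + \left(\left(\left(6259 - \left(-99 - 8 i \sqrt{11}\right)\right) - 21282\right) + 11646\right)} = \frac{1}{77715 + \left(\left(\left(6259 + \left(99 + 8 i \sqrt{11}\right)\right) - 21282\right) + 11646\right)} = \frac{1}{77715 + \left(\left(\left(6358 + 8 i \sqrt{11}\right) - 21282\right) + 11646\right)} = \frac{1}{77715 + \left(\left(-14924 + 8 i \sqrt{11}\right) + 11646\right)} = \frac{1}{77715 - \left(3278 - 8 i \sqrt{11}\right)} = \frac{1}{74437 + 8 i \sqrt{11}}$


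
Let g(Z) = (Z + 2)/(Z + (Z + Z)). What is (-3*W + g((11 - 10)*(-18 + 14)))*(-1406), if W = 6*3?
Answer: 227069/3 ≈ 75690.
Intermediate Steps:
W = 18
g(Z) = (2 + Z)/(3*Z) (g(Z) = (2 + Z)/(Z + 2*Z) = (2 + Z)/((3*Z)) = (2 + Z)*(1/(3*Z)) = (2 + Z)/(3*Z))
(-3*W + g((11 - 10)*(-18 + 14)))*(-1406) = (-3*18 + (2 + (11 - 10)*(-18 + 14))/(3*(((11 - 10)*(-18 + 14)))))*(-1406) = (-54 + (2 + 1*(-4))/(3*((1*(-4)))))*(-1406) = (-54 + (1/3)*(2 - 4)/(-4))*(-1406) = (-54 + (1/3)*(-1/4)*(-2))*(-1406) = (-54 + 1/6)*(-1406) = -323/6*(-1406) = 227069/3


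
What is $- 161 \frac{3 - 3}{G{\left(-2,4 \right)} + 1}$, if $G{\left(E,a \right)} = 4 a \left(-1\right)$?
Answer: $0$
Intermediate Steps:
$G{\left(E,a \right)} = - 4 a$
$- 161 \frac{3 - 3}{G{\left(-2,4 \right)} + 1} = - 161 \frac{3 - 3}{\left(-4\right) 4 + 1} = - 161 \frac{0}{-16 + 1} = - 161 \frac{0}{-15} = - 161 \cdot 0 \left(- \frac{1}{15}\right) = \left(-161\right) 0 = 0$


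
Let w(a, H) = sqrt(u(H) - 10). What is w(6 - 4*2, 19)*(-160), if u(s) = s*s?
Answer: -480*sqrt(39) ≈ -2997.6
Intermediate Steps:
u(s) = s**2
w(a, H) = sqrt(-10 + H**2) (w(a, H) = sqrt(H**2 - 10) = sqrt(-10 + H**2))
w(6 - 4*2, 19)*(-160) = sqrt(-10 + 19**2)*(-160) = sqrt(-10 + 361)*(-160) = sqrt(351)*(-160) = (3*sqrt(39))*(-160) = -480*sqrt(39)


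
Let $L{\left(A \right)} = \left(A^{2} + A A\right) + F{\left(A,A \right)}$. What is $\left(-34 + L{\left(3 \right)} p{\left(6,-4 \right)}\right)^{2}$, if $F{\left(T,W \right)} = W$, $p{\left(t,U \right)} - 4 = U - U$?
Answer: $2500$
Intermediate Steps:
$p{\left(t,U \right)} = 4$ ($p{\left(t,U \right)} = 4 + \left(U - U\right) = 4 + 0 = 4$)
$L{\left(A \right)} = A + 2 A^{2}$ ($L{\left(A \right)} = \left(A^{2} + A A\right) + A = \left(A^{2} + A^{2}\right) + A = 2 A^{2} + A = A + 2 A^{2}$)
$\left(-34 + L{\left(3 \right)} p{\left(6,-4 \right)}\right)^{2} = \left(-34 + 3 \left(1 + 2 \cdot 3\right) 4\right)^{2} = \left(-34 + 3 \left(1 + 6\right) 4\right)^{2} = \left(-34 + 3 \cdot 7 \cdot 4\right)^{2} = \left(-34 + 21 \cdot 4\right)^{2} = \left(-34 + 84\right)^{2} = 50^{2} = 2500$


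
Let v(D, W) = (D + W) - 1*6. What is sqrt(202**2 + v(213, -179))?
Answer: 8*sqrt(638) ≈ 202.07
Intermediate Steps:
v(D, W) = -6 + D + W (v(D, W) = (D + W) - 6 = -6 + D + W)
sqrt(202**2 + v(213, -179)) = sqrt(202**2 + (-6 + 213 - 179)) = sqrt(40804 + 28) = sqrt(40832) = 8*sqrt(638)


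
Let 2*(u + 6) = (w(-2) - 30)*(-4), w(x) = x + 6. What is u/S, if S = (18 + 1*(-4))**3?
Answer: 23/1372 ≈ 0.016764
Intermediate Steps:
w(x) = 6 + x
u = 46 (u = -6 + (((6 - 2) - 30)*(-4))/2 = -6 + ((4 - 30)*(-4))/2 = -6 + (-26*(-4))/2 = -6 + (1/2)*104 = -6 + 52 = 46)
S = 2744 (S = (18 - 4)**3 = 14**3 = 2744)
u/S = 46/2744 = 46*(1/2744) = 23/1372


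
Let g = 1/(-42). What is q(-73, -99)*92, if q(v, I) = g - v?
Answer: 140990/21 ≈ 6713.8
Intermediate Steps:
g = -1/42 ≈ -0.023810
q(v, I) = -1/42 - v
q(-73, -99)*92 = (-1/42 - 1*(-73))*92 = (-1/42 + 73)*92 = (3065/42)*92 = 140990/21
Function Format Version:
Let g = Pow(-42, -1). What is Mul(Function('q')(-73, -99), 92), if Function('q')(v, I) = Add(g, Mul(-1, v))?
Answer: Rational(140990, 21) ≈ 6713.8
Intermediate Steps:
g = Rational(-1, 42) ≈ -0.023810
Function('q')(v, I) = Add(Rational(-1, 42), Mul(-1, v))
Mul(Function('q')(-73, -99), 92) = Mul(Add(Rational(-1, 42), Mul(-1, -73)), 92) = Mul(Add(Rational(-1, 42), 73), 92) = Mul(Rational(3065, 42), 92) = Rational(140990, 21)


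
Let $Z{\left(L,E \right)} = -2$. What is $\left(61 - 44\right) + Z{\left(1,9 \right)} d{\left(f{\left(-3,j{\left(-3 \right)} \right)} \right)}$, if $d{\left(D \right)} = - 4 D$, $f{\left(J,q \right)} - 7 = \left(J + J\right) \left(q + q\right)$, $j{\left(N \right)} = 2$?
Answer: $-119$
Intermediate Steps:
$f{\left(J,q \right)} = 7 + 4 J q$ ($f{\left(J,q \right)} = 7 + \left(J + J\right) \left(q + q\right) = 7 + 2 J 2 q = 7 + 4 J q$)
$\left(61 - 44\right) + Z{\left(1,9 \right)} d{\left(f{\left(-3,j{\left(-3 \right)} \right)} \right)} = \left(61 - 44\right) - 2 \left(- 4 \left(7 + 4 \left(-3\right) 2\right)\right) = \left(61 - 44\right) - 2 \left(- 4 \left(7 - 24\right)\right) = 17 - 2 \left(\left(-4\right) \left(-17\right)\right) = 17 - 136 = -119$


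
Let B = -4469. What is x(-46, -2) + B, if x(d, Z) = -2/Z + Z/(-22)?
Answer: -49147/11 ≈ -4467.9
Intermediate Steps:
x(d, Z) = -2/Z - Z/22 (x(d, Z) = -2/Z + Z*(-1/22) = -2/Z - Z/22)
x(-46, -2) + B = (-2/(-2) - 1/22*(-2)) - 4469 = (-2*(-1/2) + 1/11) - 4469 = (1 + 1/11) - 4469 = 12/11 - 4469 = -49147/11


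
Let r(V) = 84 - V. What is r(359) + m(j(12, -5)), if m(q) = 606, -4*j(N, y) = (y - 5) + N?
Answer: 331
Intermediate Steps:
j(N, y) = 5/4 - N/4 - y/4 (j(N, y) = -((y - 5) + N)/4 = -((-5 + y) + N)/4 = -(-5 + N + y)/4 = 5/4 - N/4 - y/4)
r(359) + m(j(12, -5)) = (84 - 1*359) + 606 = (84 - 359) + 606 = -275 + 606 = 331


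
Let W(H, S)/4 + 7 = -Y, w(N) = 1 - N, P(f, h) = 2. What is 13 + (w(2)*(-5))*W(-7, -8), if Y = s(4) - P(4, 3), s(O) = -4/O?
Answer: -67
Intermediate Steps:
Y = -3 (Y = -4/4 - 1*2 = -4*¼ - 2 = -1 - 2 = -3)
W(H, S) = -16 (W(H, S) = -28 + 4*(-1*(-3)) = -28 + 4*3 = -28 + 12 = -16)
13 + (w(2)*(-5))*W(-7, -8) = 13 + ((1 - 1*2)*(-5))*(-16) = 13 + ((1 - 2)*(-5))*(-16) = 13 - 1*(-5)*(-16) = 13 + 5*(-16) = 13 - 80 = -67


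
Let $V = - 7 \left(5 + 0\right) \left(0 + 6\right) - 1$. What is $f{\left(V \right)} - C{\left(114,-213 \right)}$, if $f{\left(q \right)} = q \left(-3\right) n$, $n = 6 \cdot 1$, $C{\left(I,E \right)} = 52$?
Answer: $3746$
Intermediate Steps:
$n = 6$
$V = -211$ ($V = - 7 \cdot 5 \cdot 6 - 1 = \left(-7\right) 30 - 1 = -210 - 1 = -211$)
$f{\left(q \right)} = - 18 q$ ($f{\left(q \right)} = q \left(-3\right) 6 = - 3 q 6 = - 18 q$)
$f{\left(V \right)} - C{\left(114,-213 \right)} = \left(-18\right) \left(-211\right) - 52 = 3798 - 52 = 3746$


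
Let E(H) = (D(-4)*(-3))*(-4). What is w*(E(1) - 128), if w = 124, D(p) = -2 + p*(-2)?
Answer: -6944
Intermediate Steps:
D(p) = -2 - 2*p
E(H) = 72 (E(H) = ((-2 - 2*(-4))*(-3))*(-4) = ((-2 + 8)*(-3))*(-4) = (6*(-3))*(-4) = -18*(-4) = 72)
w*(E(1) - 128) = 124*(72 - 128) = 124*(-56) = -6944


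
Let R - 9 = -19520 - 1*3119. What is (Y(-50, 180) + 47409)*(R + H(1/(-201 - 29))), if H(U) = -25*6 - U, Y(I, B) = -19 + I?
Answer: -24803314866/23 ≈ -1.0784e+9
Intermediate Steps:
R = -22630 (R = 9 + (-19520 - 1*3119) = 9 + (-19520 - 3119) = 9 - 22639 = -22630)
H(U) = -150 - U
(Y(-50, 180) + 47409)*(R + H(1/(-201 - 29))) = ((-19 - 50) + 47409)*(-22630 + (-150 - 1/(-201 - 29))) = (-69 + 47409)*(-22630 + (-150 - 1/(-230))) = 47340*(-22630 + (-150 - 1*(-1/230))) = 47340*(-22630 + (-150 + 1/230)) = 47340*(-22630 - 34499/230) = 47340*(-5239399/230) = -24803314866/23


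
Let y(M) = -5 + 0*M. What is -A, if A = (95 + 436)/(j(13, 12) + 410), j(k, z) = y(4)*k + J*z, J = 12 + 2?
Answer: -59/57 ≈ -1.0351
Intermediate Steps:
y(M) = -5 (y(M) = -5 + 0 = -5)
J = 14
j(k, z) = -5*k + 14*z
A = 59/57 (A = (95 + 436)/((-5*13 + 14*12) + 410) = 531/((-65 + 168) + 410) = 531/(103 + 410) = 531/513 = 531*(1/513) = 59/57 ≈ 1.0351)
-A = -1*59/57 = -59/57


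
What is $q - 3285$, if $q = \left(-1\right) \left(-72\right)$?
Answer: $-3213$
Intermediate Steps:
$q = 72$
$q - 3285 = 72 - 3285 = -3213$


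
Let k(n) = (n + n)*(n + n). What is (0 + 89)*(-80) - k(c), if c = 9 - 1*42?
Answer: -11476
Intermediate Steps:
c = -33 (c = 9 - 42 = -33)
k(n) = 4*n² (k(n) = (2*n)*(2*n) = 4*n²)
(0 + 89)*(-80) - k(c) = (0 + 89)*(-80) - 4*(-33)² = 89*(-80) - 4*1089 = -7120 - 1*4356 = -7120 - 4356 = -11476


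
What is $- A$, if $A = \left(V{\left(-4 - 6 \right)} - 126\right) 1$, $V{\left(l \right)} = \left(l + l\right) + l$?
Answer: $156$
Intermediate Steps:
$V{\left(l \right)} = 3 l$ ($V{\left(l \right)} = 2 l + l = 3 l$)
$A = -156$ ($A = \left(3 \left(-4 - 6\right) - 126\right) 1 = \left(3 \left(-10\right) - 126\right) 1 = \left(-30 - 126\right) 1 = \left(-156\right) 1 = -156$)
$- A = \left(-1\right) \left(-156\right) = 156$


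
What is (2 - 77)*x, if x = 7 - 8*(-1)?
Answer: -1125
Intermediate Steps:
x = 15 (x = 7 + 8 = 15)
(2 - 77)*x = (2 - 77)*15 = -75*15 = -1125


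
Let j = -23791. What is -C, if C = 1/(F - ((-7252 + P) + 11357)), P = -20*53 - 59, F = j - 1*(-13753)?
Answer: 1/13024 ≈ 7.6781e-5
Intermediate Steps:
F = -10038 (F = -23791 - 1*(-13753) = -23791 + 13753 = -10038)
P = -1119 (P = -1060 - 59 = -1119)
C = -1/13024 (C = 1/(-10038 - ((-7252 - 1119) + 11357)) = 1/(-10038 - (-8371 + 11357)) = 1/(-10038 - 1*2986) = 1/(-10038 - 2986) = 1/(-13024) = -1/13024 ≈ -7.6781e-5)
-C = -1*(-1/13024) = 1/13024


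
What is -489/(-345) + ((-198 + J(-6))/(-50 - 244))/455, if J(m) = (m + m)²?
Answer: 727024/512785 ≈ 1.4178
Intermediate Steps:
J(m) = 4*m² (J(m) = (2*m)² = 4*m²)
-489/(-345) + ((-198 + J(-6))/(-50 - 244))/455 = -489/(-345) + ((-198 + 4*(-6)²)/(-50 - 244))/455 = -489*(-1/345) + ((-198 + 4*36)/(-294))*(1/455) = 163/115 + ((-198 + 144)*(-1/294))*(1/455) = 163/115 - 54*(-1/294)*(1/455) = 163/115 + (9/49)*(1/455) = 163/115 + 9/22295 = 727024/512785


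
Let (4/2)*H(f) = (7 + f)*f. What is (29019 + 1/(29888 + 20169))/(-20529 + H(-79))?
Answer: -1452604084/885258045 ≈ -1.6409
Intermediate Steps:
H(f) = f*(7 + f)/2 (H(f) = ((7 + f)*f)/2 = (f*(7 + f))/2 = f*(7 + f)/2)
(29019 + 1/(29888 + 20169))/(-20529 + H(-79)) = (29019 + 1/(29888 + 20169))/(-20529 + (½)*(-79)*(7 - 79)) = (29019 + 1/50057)/(-20529 + (½)*(-79)*(-72)) = (29019 + 1/50057)/(-20529 + 2844) = (1452604084/50057)/(-17685) = (1452604084/50057)*(-1/17685) = -1452604084/885258045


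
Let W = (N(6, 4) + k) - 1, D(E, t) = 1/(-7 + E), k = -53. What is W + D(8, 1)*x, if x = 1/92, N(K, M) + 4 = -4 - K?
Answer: -6255/92 ≈ -67.989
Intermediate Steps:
N(K, M) = -8 - K (N(K, M) = -4 + (-4 - K) = -8 - K)
x = 1/92 ≈ 0.010870
W = -68 (W = ((-8 - 1*6) - 53) - 1 = ((-8 - 6) - 53) - 1 = (-14 - 53) - 1 = -67 - 1 = -68)
W + D(8, 1)*x = -68 + (1/92)/(-7 + 8) = -68 + (1/92)/1 = -68 + 1*(1/92) = -68 + 1/92 = -6255/92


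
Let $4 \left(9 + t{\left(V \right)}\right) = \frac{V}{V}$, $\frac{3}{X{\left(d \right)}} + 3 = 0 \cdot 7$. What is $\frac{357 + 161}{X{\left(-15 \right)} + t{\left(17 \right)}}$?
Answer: $- \frac{2072}{39} \approx -53.128$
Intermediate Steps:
$X{\left(d \right)} = -1$ ($X{\left(d \right)} = \frac{3}{-3 + 0 \cdot 7} = \frac{3}{-3 + 0} = \frac{3}{-3} = 3 \left(- \frac{1}{3}\right) = -1$)
$t{\left(V \right)} = - \frac{35}{4}$ ($t{\left(V \right)} = -9 + \frac{V \frac{1}{V}}{4} = -9 + \frac{1}{4} \cdot 1 = -9 + \frac{1}{4} = - \frac{35}{4}$)
$\frac{357 + 161}{X{\left(-15 \right)} + t{\left(17 \right)}} = \frac{357 + 161}{-1 - \frac{35}{4}} = \frac{518}{- \frac{39}{4}} = 518 \left(- \frac{4}{39}\right) = - \frac{2072}{39}$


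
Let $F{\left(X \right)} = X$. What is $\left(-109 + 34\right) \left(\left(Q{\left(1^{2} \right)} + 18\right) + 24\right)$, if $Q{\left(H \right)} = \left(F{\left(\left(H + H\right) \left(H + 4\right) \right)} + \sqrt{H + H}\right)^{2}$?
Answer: $-10800 - 1500 \sqrt{2} \approx -12921.0$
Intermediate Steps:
$Q{\left(H \right)} = \left(\sqrt{2} \sqrt{H} + 2 H \left(4 + H\right)\right)^{2}$ ($Q{\left(H \right)} = \left(\left(H + H\right) \left(H + 4\right) + \sqrt{H + H}\right)^{2} = \left(2 H \left(4 + H\right) + \sqrt{2 H}\right)^{2} = \left(2 H \left(4 + H\right) + \sqrt{2} \sqrt{H}\right)^{2} = \left(\sqrt{2} \sqrt{H} + 2 H \left(4 + H\right)\right)^{2}$)
$\left(-109 + 34\right) \left(\left(Q{\left(1^{2} \right)} + 18\right) + 24\right) = \left(-109 + 34\right) \left(\left(\left(\sqrt{2} \sqrt{1^{2}} + 2 \cdot 1^{2} \left(4 + 1^{2}\right)\right)^{2} + 18\right) + 24\right) = - 75 \left(\left(\left(\sqrt{2} \sqrt{1} + 2 \cdot 1 \left(4 + 1\right)\right)^{2} + 18\right) + 24\right) = - 75 \left(\left(\left(\sqrt{2} \cdot 1 + 2 \cdot 1 \cdot 5\right)^{2} + 18\right) + 24\right) = - 75 \left(\left(\left(\sqrt{2} + 10\right)^{2} + 18\right) + 24\right) = - 75 \left(\left(\left(10 + \sqrt{2}\right)^{2} + 18\right) + 24\right) = - 75 \left(\left(18 + \left(10 + \sqrt{2}\right)^{2}\right) + 24\right) = - 75 \left(42 + \left(10 + \sqrt{2}\right)^{2}\right) = -3150 - 75 \left(10 + \sqrt{2}\right)^{2}$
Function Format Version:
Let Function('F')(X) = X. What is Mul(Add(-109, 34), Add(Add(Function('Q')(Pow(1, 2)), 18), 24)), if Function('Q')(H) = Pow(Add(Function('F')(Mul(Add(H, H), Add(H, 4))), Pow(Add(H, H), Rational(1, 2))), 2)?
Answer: Add(-10800, Mul(-1500, Pow(2, Rational(1, 2)))) ≈ -12921.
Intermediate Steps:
Function('Q')(H) = Pow(Add(Mul(Pow(2, Rational(1, 2)), Pow(H, Rational(1, 2))), Mul(2, H, Add(4, H))), 2) (Function('Q')(H) = Pow(Add(Mul(Add(H, H), Add(H, 4)), Pow(Add(H, H), Rational(1, 2))), 2) = Pow(Add(Mul(Mul(2, H), Add(4, H)), Pow(Mul(2, H), Rational(1, 2))), 2) = Pow(Add(Mul(2, H, Add(4, H)), Mul(Pow(2, Rational(1, 2)), Pow(H, Rational(1, 2)))), 2) = Pow(Add(Mul(Pow(2, Rational(1, 2)), Pow(H, Rational(1, 2))), Mul(2, H, Add(4, H))), 2))
Mul(Add(-109, 34), Add(Add(Function('Q')(Pow(1, 2)), 18), 24)) = Mul(Add(-109, 34), Add(Add(Pow(Add(Mul(Pow(2, Rational(1, 2)), Pow(Pow(1, 2), Rational(1, 2))), Mul(2, Pow(1, 2), Add(4, Pow(1, 2)))), 2), 18), 24)) = Mul(-75, Add(Add(Pow(Add(Mul(Pow(2, Rational(1, 2)), Pow(1, Rational(1, 2))), Mul(2, 1, Add(4, 1))), 2), 18), 24)) = Mul(-75, Add(Add(Pow(Add(Mul(Pow(2, Rational(1, 2)), 1), Mul(2, 1, 5)), 2), 18), 24)) = Mul(-75, Add(Add(Pow(Add(Pow(2, Rational(1, 2)), 10), 2), 18), 24)) = Mul(-75, Add(Add(Pow(Add(10, Pow(2, Rational(1, 2))), 2), 18), 24)) = Mul(-75, Add(Add(18, Pow(Add(10, Pow(2, Rational(1, 2))), 2)), 24)) = Mul(-75, Add(42, Pow(Add(10, Pow(2, Rational(1, 2))), 2))) = Add(-3150, Mul(-75, Pow(Add(10, Pow(2, Rational(1, 2))), 2)))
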